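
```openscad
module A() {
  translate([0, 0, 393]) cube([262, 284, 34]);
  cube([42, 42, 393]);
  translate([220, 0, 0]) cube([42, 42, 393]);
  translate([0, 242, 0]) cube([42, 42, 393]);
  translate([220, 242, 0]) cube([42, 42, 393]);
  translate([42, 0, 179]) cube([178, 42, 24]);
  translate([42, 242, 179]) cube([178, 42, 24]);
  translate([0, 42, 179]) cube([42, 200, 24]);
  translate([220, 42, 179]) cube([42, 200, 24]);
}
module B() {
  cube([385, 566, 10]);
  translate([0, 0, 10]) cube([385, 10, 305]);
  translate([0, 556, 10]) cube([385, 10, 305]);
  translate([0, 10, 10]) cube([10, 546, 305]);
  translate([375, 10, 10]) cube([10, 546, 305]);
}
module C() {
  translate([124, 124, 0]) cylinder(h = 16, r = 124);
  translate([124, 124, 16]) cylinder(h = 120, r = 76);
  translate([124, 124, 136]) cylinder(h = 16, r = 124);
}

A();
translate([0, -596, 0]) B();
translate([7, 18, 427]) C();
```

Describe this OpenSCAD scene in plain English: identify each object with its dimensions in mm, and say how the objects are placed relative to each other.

A is a four-legged stool. The seat is a 262×284×34 mm slab whose top surface is at z = 427 mm; four square legs, each 42×42 mm in cross-section, run from the floor (z = 0) to the underside of the seat, each flush with a corner of the seat. Four stretchers, 42 mm wide and 24 mm tall, connect adjacent legs with their undersides at z = 179 mm, each running between the inner faces of the legs it joins and aligned with the legs' outer faces on the other axis.

B is an open-topped rectangular box: outside dimensions 385×566×315 mm, with a uniform wall and base thickness of 10 mm. The base is a full 385×566 slab on the floor; four walls sit on top of the base. The front and back walls (the −y and +y sides) span the full width; the two side walls fit between them.

C is a spool: two coaxial disc flanges of radius 124 mm and thickness 16 mm, joined by a core cylinder of radius 76 mm and height 120 mm. The lower flange rests on z = 0 and the three cylinders share a vertical axis.

The open box is on the floor beside the stool on its −y side. The spool is on top of the stool, centred.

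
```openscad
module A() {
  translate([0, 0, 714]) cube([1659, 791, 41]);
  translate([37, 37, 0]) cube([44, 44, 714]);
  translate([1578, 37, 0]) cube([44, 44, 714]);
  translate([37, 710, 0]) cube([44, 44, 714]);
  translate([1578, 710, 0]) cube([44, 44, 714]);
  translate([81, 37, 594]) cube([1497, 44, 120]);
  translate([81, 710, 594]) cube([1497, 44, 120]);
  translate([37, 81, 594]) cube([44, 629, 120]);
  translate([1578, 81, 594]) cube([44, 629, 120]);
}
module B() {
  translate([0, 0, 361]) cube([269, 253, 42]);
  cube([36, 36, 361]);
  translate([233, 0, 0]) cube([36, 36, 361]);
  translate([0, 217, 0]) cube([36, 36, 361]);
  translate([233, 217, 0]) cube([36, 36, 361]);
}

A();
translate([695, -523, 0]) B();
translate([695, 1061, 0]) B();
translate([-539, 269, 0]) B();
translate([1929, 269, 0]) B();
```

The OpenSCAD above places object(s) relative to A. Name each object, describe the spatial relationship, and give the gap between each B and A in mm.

Each stool's nearest face is 270 mm from the table's bounding box.

A is a table. B is a stool. Four stools sit around the table at the −y, +y, −x, +x sides. The gap between each stool and the table is 270 mm.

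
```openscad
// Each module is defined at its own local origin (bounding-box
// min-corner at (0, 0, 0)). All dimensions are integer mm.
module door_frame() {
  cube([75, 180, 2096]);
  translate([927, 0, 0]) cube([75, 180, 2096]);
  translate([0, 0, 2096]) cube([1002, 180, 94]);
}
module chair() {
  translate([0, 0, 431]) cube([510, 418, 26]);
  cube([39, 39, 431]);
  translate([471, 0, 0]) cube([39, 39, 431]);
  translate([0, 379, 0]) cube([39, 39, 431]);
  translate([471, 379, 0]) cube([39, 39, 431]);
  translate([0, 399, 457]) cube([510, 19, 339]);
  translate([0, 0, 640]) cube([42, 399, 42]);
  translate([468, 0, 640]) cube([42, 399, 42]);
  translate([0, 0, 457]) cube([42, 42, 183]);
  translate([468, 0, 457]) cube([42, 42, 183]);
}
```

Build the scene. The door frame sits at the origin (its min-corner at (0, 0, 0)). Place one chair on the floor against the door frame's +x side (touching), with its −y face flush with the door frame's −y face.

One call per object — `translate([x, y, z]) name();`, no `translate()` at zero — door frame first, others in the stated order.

door_frame();
translate([1002, 0, 0]) chair();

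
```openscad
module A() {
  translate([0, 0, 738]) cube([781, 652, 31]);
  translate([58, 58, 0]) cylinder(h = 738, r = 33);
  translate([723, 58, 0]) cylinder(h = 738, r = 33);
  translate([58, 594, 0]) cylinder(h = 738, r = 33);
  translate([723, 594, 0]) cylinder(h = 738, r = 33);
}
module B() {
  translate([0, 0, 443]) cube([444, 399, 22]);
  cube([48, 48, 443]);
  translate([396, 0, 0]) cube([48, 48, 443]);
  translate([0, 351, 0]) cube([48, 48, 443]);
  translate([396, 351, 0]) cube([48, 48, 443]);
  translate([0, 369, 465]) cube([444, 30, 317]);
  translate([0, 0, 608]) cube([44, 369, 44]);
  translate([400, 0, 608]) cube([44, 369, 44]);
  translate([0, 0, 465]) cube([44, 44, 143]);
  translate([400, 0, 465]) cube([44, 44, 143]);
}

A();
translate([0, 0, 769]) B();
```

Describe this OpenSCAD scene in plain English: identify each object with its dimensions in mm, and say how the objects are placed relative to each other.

A is a rectangular dining table. The top is 781×652×31 mm with its upper surface at z = 769 mm. It stands on four round legs of 66 mm diameter, each leg's bounding box inset 25 mm from the nearest pair of top edges, running from the floor to the underside of the top.

B is a chair: 444×399 mm seat, 22 mm thick, top at z = 465 mm, on four 48 mm square corner legs flush with the seat edges. A 30 mm thick backrest slab spans the full seat width, extending 317 mm above the seat top, its back face flush with the seat's +y edge. Two armrests of 44×44 mm section run along each side from the seat's front edge to the front of the backrest, top faces 187 mm above the seat top and outer faces flush with the seat's x-edges; a 44×44 mm post under the front of each armrest stands on the seat at the front corner.

The chair is on top of the table.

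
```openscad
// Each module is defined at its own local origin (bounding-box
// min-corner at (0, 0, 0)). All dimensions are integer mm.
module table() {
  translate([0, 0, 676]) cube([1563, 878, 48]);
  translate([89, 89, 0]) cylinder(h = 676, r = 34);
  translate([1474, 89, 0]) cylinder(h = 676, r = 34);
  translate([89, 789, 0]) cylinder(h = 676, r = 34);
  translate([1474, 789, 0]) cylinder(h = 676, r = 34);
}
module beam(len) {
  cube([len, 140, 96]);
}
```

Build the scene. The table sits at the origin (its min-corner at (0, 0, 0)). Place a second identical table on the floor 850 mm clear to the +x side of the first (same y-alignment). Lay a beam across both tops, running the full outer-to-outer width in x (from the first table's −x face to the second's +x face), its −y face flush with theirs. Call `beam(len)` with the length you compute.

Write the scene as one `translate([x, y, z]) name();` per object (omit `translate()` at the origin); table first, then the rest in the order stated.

table();
translate([2413, 0, 0]) table();
translate([0, 0, 724]) beam(3976);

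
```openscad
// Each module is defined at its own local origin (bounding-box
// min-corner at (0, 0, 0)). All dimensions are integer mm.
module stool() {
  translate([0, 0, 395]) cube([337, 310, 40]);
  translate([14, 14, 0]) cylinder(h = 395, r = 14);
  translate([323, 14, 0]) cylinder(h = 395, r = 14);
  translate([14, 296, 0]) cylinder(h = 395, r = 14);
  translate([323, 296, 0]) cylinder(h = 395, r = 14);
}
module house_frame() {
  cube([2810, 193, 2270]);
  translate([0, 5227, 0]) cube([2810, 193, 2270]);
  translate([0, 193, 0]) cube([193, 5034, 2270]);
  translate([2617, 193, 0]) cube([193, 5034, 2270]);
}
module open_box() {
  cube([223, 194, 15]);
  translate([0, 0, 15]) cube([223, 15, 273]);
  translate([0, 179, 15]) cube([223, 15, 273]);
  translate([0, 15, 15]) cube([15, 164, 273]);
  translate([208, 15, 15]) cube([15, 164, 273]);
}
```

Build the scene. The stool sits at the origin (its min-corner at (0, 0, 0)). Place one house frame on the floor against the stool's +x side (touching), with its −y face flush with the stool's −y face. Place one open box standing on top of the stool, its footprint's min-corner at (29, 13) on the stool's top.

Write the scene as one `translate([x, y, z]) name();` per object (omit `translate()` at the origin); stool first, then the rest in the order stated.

stool();
translate([337, 0, 0]) house_frame();
translate([29, 13, 435]) open_box();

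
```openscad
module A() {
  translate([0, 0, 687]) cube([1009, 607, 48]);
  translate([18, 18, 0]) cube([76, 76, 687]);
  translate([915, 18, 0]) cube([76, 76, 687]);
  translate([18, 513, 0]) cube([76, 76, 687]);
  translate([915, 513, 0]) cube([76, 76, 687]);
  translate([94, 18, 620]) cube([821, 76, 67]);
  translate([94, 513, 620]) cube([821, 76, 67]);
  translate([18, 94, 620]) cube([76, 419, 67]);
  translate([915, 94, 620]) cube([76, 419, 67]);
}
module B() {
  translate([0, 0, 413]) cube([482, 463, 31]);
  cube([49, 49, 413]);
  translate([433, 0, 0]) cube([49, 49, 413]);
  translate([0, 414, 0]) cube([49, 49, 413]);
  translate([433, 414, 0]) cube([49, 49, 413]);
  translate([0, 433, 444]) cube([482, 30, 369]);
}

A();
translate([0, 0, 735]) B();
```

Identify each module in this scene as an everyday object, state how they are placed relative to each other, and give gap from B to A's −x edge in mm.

A is a table. B is a chair. The chair is on top of the table. The gap from the chair to the table's −x edge is 0 mm.

The chair's min-x is at 0; the table's min-x is 0; gap = 0 mm.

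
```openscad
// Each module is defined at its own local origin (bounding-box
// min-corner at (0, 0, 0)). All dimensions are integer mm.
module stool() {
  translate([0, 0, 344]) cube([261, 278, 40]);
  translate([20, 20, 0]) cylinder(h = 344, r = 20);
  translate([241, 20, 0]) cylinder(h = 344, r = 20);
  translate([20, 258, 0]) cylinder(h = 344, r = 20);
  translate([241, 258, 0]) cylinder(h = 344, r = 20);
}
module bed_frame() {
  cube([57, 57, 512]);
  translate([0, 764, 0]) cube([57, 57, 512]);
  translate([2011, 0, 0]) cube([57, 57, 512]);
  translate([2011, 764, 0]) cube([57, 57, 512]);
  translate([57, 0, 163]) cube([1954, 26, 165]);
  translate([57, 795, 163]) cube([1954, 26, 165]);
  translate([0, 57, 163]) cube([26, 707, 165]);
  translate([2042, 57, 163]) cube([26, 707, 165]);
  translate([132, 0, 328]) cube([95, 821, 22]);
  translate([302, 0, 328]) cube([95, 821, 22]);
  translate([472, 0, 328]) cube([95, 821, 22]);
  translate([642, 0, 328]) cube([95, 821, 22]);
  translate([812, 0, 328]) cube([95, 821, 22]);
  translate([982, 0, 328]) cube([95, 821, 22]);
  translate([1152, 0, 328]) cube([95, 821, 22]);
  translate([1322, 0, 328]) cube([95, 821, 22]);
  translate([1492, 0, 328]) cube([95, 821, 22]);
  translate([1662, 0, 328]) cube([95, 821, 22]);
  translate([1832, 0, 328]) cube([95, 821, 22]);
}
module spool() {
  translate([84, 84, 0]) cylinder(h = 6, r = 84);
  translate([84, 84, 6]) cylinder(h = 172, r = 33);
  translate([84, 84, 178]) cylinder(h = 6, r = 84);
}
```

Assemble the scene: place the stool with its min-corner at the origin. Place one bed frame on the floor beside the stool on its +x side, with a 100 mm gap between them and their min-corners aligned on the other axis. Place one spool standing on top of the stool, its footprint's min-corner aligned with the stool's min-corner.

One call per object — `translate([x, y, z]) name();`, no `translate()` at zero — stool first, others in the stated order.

stool();
translate([361, 0, 0]) bed_frame();
translate([0, 0, 384]) spool();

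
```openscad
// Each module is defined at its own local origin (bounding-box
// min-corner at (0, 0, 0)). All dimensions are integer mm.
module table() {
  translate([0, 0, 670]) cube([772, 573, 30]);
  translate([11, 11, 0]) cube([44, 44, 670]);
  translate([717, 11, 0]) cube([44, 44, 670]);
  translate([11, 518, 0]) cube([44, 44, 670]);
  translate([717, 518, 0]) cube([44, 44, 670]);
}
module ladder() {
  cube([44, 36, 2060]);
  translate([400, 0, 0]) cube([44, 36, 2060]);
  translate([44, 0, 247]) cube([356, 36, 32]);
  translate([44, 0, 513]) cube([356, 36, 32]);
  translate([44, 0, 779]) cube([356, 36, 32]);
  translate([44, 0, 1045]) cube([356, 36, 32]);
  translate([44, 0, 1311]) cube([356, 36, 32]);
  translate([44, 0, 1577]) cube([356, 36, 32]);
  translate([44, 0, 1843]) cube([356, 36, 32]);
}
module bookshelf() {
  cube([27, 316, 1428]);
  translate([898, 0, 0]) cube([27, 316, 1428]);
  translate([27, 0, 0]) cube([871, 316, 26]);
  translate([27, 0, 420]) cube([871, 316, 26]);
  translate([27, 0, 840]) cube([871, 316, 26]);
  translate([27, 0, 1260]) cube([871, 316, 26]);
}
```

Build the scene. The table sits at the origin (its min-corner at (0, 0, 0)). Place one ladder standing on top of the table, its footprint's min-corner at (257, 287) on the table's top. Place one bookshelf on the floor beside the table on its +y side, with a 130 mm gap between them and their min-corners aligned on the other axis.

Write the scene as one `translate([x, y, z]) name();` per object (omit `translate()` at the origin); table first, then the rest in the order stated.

table();
translate([257, 287, 700]) ladder();
translate([0, 703, 0]) bookshelf();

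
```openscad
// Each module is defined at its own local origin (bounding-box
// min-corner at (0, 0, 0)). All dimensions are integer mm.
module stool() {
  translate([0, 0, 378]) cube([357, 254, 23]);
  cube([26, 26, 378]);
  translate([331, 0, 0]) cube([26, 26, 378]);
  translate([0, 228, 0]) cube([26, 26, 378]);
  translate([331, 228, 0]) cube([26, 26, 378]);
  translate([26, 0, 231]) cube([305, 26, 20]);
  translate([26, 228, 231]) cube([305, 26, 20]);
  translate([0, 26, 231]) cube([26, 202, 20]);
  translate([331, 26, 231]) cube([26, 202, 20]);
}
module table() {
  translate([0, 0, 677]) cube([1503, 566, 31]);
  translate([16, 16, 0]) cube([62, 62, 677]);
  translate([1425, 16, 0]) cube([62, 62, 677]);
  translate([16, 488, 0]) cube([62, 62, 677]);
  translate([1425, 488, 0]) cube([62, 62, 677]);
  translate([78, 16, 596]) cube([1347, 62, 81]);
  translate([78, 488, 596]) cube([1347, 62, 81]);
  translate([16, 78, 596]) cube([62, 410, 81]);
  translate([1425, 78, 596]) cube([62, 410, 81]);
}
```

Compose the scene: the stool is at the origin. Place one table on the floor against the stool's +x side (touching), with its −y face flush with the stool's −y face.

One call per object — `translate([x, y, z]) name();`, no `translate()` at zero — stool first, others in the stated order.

stool();
translate([357, 0, 0]) table();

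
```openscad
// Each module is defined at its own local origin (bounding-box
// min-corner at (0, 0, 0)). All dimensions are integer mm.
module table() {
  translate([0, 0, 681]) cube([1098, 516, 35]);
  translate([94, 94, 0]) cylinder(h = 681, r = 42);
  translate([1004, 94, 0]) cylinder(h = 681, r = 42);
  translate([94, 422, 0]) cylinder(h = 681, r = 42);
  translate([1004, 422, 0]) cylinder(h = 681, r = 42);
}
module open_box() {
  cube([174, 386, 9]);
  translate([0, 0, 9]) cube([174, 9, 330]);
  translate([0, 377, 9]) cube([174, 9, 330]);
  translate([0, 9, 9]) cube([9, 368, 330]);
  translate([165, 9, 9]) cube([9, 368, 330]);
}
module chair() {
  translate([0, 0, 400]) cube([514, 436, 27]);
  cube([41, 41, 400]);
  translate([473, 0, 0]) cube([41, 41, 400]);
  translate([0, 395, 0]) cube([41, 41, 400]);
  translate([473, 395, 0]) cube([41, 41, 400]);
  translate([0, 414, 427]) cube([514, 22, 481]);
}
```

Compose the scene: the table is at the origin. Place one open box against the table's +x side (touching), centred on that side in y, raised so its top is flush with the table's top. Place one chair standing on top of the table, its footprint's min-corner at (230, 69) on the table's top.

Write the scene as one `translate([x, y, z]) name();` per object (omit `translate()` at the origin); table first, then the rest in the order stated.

table();
translate([1098, 65, 377]) open_box();
translate([230, 69, 716]) chair();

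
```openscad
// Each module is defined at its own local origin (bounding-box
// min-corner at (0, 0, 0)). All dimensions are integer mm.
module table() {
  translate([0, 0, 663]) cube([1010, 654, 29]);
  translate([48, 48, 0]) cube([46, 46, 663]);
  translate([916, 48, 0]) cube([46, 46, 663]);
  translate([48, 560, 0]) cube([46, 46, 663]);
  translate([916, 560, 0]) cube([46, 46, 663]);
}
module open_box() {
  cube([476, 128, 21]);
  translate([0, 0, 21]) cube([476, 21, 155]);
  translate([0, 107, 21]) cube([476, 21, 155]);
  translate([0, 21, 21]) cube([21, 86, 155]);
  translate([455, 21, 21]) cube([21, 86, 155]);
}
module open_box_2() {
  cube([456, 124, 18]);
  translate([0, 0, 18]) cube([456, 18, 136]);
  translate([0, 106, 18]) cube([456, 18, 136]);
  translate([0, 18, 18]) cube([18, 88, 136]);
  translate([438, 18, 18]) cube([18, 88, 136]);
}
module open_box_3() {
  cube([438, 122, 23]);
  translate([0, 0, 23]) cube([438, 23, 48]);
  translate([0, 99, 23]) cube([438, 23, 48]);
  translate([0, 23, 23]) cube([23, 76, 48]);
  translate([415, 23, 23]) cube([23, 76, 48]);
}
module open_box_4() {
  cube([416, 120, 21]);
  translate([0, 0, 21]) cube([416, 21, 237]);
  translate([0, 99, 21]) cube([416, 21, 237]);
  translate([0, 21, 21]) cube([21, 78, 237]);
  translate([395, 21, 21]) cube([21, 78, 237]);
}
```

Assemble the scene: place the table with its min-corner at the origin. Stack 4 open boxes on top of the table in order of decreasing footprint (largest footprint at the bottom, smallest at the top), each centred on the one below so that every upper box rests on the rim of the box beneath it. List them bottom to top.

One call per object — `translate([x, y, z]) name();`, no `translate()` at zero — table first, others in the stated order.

table();
translate([267, 263, 692]) open_box();
translate([277, 265, 868]) open_box_2();
translate([286, 266, 1022]) open_box_3();
translate([297, 267, 1093]) open_box_4();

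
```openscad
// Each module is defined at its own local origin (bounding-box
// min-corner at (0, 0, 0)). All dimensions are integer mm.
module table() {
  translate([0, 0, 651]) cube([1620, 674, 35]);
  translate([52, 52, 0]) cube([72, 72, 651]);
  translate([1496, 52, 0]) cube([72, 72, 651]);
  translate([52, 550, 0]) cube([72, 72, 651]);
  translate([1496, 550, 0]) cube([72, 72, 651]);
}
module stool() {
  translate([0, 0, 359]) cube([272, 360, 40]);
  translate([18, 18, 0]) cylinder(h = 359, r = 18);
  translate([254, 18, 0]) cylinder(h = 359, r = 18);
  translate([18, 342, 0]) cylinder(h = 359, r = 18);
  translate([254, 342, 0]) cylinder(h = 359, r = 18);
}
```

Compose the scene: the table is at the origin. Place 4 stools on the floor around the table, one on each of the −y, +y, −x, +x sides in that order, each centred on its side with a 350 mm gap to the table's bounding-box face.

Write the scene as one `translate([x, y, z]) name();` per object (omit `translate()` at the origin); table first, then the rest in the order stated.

table();
translate([674, -710, 0]) stool();
translate([674, 1024, 0]) stool();
translate([-622, 157, 0]) stool();
translate([1970, 157, 0]) stool();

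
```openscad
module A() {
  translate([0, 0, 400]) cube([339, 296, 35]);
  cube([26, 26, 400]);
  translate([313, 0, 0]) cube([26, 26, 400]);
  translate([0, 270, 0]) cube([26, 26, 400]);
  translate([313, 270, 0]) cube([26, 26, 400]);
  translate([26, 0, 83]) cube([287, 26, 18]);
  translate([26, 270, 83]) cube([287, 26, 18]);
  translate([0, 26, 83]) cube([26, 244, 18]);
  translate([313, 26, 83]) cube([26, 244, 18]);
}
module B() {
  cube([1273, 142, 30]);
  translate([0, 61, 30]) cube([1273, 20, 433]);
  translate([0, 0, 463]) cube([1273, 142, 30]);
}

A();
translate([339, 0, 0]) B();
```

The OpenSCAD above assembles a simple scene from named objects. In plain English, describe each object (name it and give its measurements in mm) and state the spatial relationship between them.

A is a four-legged stool. The seat is a 339×296×35 mm slab whose top surface is at z = 435 mm; four square legs, each 26×26 mm in cross-section, run from the floor (z = 0) to the underside of the seat, each flush with a corner of the seat. Four stretchers, 26 mm wide and 18 mm tall, connect adjacent legs with their undersides at z = 83 mm, each running between the inner faces of the legs it joins and aligned with the legs' outer faces on the other axis.

B is an I-beam lying along x, 1273 mm long. Overall section height 493 mm. Two flanges 142 mm wide (y) and 30 mm thick, one on the floor and one at the top; a web 20 mm thick runs between them, centred on the flange width.

The I-beam is against the stool's +x side, with their −y faces flush.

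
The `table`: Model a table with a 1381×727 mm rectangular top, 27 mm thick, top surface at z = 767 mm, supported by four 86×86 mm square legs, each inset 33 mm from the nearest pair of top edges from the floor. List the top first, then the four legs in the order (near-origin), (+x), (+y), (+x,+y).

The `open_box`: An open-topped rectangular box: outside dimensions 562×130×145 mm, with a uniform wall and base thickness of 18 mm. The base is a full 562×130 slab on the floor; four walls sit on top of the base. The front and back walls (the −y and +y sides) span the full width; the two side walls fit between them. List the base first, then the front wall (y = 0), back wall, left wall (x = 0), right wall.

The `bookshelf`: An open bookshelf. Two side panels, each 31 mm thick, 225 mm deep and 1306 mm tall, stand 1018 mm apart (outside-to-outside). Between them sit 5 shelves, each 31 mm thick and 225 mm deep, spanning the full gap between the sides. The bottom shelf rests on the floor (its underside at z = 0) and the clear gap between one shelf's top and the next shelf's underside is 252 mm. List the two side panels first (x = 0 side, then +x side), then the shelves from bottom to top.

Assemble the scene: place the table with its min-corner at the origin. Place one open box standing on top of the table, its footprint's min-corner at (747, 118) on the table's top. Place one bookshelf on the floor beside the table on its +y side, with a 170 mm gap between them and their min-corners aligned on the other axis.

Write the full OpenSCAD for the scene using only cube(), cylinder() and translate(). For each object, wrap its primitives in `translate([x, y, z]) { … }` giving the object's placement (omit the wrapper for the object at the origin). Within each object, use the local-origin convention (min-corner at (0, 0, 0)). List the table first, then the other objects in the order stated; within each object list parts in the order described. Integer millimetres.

translate([0, 0, 740]) cube([1381, 727, 27]);
translate([33, 33, 0]) cube([86, 86, 740]);
translate([1262, 33, 0]) cube([86, 86, 740]);
translate([33, 608, 0]) cube([86, 86, 740]);
translate([1262, 608, 0]) cube([86, 86, 740]);
translate([747, 118, 767]) {
  cube([562, 130, 18]);
  translate([0, 0, 18]) cube([562, 18, 127]);
  translate([0, 112, 18]) cube([562, 18, 127]);
  translate([0, 18, 18]) cube([18, 94, 127]);
  translate([544, 18, 18]) cube([18, 94, 127]);
}
translate([0, 897, 0]) {
  cube([31, 225, 1306]);
  translate([987, 0, 0]) cube([31, 225, 1306]);
  translate([31, 0, 0]) cube([956, 225, 31]);
  translate([31, 0, 283]) cube([956, 225, 31]);
  translate([31, 0, 566]) cube([956, 225, 31]);
  translate([31, 0, 849]) cube([956, 225, 31]);
  translate([31, 0, 1132]) cube([956, 225, 31]);
}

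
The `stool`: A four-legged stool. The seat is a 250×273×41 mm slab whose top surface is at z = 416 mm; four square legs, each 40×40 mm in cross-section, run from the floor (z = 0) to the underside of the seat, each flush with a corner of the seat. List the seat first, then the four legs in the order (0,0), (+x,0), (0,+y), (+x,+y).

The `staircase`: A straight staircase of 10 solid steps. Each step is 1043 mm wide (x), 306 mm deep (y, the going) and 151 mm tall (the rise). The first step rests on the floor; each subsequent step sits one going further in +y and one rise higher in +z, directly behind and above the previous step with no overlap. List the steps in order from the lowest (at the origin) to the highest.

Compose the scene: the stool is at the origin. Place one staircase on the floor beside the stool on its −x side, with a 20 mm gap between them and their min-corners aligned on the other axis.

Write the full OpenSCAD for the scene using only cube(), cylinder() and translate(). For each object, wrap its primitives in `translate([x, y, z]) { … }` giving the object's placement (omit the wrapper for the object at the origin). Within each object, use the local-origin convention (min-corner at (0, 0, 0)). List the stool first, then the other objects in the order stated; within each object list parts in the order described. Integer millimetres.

translate([0, 0, 375]) cube([250, 273, 41]);
cube([40, 40, 375]);
translate([210, 0, 0]) cube([40, 40, 375]);
translate([0, 233, 0]) cube([40, 40, 375]);
translate([210, 233, 0]) cube([40, 40, 375]);
translate([-1063, 0, 0]) {
  cube([1043, 306, 151]);
  translate([0, 306, 151]) cube([1043, 306, 151]);
  translate([0, 612, 302]) cube([1043, 306, 151]);
  translate([0, 918, 453]) cube([1043, 306, 151]);
  translate([0, 1224, 604]) cube([1043, 306, 151]);
  translate([0, 1530, 755]) cube([1043, 306, 151]);
  translate([0, 1836, 906]) cube([1043, 306, 151]);
  translate([0, 2142, 1057]) cube([1043, 306, 151]);
  translate([0, 2448, 1208]) cube([1043, 306, 151]);
  translate([0, 2754, 1359]) cube([1043, 306, 151]);
}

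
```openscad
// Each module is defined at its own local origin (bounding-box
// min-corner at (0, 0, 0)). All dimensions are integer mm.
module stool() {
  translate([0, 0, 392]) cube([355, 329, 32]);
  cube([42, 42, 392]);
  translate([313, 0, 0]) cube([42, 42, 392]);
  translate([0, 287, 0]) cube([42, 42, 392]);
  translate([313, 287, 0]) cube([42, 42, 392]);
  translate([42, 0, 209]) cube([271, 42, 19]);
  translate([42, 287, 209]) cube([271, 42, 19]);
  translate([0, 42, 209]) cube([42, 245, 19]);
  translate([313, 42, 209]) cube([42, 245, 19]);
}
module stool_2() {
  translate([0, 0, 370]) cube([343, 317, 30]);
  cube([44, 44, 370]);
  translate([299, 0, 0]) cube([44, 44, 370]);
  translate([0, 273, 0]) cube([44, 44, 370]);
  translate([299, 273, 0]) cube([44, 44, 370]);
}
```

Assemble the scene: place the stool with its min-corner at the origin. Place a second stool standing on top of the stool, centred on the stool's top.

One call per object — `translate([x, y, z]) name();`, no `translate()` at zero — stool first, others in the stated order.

stool();
translate([6, 6, 424]) stool_2();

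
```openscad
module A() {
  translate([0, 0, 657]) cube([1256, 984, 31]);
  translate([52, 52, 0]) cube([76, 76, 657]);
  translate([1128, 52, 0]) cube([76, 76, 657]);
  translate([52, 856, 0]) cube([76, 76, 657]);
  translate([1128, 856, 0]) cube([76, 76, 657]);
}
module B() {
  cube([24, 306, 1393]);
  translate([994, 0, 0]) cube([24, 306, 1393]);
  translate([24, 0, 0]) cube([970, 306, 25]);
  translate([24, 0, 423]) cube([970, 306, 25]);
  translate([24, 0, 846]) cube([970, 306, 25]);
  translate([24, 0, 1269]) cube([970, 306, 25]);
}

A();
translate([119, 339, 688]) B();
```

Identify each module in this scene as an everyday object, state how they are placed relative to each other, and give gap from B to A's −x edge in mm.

The bookshelf's min-x is at 119; the table's min-x is 0; gap = 119 mm.

A is a table. B is a bookshelf. The bookshelf is on top of the table, centred. The gap from the bookshelf to the table's −x edge is 119 mm.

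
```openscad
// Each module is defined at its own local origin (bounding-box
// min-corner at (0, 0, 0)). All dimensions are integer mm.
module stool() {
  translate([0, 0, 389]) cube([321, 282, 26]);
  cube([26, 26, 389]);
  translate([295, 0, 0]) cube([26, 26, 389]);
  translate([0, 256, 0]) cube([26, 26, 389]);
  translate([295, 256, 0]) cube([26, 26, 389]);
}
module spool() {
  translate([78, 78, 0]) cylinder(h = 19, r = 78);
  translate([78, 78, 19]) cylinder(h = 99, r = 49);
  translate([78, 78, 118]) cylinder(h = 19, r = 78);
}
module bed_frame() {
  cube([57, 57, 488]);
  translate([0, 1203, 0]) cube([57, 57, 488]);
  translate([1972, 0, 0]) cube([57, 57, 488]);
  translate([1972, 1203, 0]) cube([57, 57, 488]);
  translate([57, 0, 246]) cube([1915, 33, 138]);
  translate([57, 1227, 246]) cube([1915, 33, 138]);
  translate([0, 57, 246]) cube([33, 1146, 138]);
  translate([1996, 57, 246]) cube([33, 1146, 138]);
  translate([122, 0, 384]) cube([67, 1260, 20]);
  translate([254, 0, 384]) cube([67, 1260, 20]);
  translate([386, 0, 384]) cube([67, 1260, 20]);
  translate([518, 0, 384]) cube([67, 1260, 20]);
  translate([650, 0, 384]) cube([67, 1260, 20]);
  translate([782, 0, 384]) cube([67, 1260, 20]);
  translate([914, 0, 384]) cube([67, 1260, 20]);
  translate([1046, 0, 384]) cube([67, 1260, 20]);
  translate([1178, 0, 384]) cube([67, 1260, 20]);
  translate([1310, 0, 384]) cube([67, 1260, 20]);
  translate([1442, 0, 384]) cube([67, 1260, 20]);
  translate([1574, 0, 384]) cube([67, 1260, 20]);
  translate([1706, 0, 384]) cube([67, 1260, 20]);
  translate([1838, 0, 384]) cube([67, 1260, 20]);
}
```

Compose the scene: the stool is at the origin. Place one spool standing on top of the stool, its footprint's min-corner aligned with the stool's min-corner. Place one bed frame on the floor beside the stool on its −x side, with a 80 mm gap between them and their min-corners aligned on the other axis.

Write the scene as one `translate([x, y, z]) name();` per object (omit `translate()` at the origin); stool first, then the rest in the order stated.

stool();
translate([0, 0, 415]) spool();
translate([-2109, 0, 0]) bed_frame();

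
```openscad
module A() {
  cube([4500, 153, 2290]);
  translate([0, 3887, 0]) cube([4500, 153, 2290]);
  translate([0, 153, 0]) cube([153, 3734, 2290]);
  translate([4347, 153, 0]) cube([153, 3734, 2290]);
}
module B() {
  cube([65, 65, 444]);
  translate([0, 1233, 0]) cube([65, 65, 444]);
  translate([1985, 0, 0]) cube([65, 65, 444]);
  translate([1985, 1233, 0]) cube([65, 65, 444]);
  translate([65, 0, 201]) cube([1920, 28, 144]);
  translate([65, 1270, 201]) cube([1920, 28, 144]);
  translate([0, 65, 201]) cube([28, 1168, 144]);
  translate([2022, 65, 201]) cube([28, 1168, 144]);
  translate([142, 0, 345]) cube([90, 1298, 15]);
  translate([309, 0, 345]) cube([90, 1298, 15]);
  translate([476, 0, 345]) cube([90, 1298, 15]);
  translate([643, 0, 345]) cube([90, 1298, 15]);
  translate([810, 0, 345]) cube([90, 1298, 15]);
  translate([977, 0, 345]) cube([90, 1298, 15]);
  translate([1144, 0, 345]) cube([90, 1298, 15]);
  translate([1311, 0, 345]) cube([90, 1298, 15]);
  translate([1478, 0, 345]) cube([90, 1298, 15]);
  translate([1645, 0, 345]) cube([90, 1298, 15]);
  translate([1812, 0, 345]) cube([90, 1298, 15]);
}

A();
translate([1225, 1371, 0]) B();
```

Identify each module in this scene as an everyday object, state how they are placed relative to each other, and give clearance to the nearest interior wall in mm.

Clearances: x = 1072, y = 1218; minimum 1072 mm.

A is a house frame. B is a bed frame. The bed frame sits inside the house frame, centred. The clearance to the nearest interior wall is 1072 mm.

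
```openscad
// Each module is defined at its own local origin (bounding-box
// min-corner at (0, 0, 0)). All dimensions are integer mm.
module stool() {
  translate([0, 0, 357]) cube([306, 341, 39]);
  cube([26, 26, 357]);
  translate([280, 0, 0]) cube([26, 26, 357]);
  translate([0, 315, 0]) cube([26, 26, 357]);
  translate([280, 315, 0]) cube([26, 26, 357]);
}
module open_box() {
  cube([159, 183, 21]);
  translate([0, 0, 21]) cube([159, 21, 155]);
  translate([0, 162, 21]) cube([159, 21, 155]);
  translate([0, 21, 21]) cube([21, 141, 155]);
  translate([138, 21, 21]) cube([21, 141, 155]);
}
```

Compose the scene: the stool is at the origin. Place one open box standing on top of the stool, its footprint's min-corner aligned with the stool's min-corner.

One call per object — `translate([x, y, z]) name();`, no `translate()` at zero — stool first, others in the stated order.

stool();
translate([0, 0, 396]) open_box();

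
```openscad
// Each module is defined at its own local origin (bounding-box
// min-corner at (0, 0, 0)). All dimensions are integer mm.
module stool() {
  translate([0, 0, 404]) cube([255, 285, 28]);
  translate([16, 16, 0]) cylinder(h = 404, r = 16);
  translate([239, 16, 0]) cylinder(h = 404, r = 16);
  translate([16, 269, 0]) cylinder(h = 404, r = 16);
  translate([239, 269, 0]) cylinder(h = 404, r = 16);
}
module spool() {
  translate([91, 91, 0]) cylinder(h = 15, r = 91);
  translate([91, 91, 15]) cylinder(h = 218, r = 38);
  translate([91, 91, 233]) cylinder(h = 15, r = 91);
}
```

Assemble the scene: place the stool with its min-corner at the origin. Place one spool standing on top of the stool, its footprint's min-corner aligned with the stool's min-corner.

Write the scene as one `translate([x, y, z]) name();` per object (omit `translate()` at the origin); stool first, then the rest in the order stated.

stool();
translate([0, 0, 432]) spool();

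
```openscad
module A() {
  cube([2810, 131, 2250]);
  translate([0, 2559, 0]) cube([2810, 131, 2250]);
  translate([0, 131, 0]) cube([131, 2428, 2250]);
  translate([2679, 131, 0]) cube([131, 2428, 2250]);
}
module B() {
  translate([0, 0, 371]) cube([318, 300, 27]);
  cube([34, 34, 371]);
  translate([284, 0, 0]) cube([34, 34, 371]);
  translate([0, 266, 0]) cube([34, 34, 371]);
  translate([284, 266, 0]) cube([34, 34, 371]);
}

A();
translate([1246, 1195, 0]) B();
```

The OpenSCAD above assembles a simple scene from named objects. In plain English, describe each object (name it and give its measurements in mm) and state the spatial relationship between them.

A is a box-shaped house frame (walls only): outside footprint 2810×2690 mm, wall height 2250 mm, wall thickness 131 mm. The two y-facing walls run the full x-width; the two x-facing walls fit between the inner faces of the y-facing walls.

B is a simple wooden stool: a rectangular seat 318 mm (x) by 300 mm (y), 27 mm thick, top face at z = 398 mm, on four square legs, each 34×34 mm in cross-section. The legs rest on z = 0, each flush with a corner of the seat.

The stool sits inside the house frame, centred.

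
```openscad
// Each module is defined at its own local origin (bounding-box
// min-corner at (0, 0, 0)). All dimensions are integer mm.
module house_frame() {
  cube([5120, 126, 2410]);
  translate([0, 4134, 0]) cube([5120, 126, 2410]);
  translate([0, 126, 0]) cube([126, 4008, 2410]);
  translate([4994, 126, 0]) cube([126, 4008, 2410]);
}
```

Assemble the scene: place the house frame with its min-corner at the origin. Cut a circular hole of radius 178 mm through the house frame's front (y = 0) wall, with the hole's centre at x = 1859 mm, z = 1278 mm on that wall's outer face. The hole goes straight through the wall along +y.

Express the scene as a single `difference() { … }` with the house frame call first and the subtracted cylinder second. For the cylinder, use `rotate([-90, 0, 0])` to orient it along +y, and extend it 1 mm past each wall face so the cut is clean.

difference() {
  house_frame();
  translate([1859, -1, 1278]) rotate([-90, 0, 0]) cylinder(h = 128, r = 178);
}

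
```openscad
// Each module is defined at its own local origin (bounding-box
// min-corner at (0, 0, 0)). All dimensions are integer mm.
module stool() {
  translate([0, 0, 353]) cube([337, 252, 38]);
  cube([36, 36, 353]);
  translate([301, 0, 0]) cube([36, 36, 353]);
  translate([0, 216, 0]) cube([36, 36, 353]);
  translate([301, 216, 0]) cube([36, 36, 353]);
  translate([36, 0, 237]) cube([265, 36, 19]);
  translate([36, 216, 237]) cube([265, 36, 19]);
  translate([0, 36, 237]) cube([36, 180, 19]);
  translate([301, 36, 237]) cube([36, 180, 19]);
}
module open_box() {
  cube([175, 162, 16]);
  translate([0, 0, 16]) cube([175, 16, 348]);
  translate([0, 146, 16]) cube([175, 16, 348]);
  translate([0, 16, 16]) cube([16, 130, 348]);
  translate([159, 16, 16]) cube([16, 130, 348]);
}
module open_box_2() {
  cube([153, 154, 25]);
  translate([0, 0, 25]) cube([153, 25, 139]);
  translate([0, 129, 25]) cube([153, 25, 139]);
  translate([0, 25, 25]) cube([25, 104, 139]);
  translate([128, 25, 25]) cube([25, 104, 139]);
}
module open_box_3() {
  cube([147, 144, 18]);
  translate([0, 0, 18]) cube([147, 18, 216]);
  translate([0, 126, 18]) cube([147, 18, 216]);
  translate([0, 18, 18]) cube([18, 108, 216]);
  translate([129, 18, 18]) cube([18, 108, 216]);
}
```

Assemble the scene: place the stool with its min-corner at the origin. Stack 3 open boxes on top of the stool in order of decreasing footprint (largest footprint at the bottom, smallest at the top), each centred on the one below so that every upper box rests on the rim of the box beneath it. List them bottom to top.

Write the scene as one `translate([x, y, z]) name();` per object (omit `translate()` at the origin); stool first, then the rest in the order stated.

stool();
translate([81, 45, 391]) open_box();
translate([92, 49, 755]) open_box_2();
translate([95, 54, 919]) open_box_3();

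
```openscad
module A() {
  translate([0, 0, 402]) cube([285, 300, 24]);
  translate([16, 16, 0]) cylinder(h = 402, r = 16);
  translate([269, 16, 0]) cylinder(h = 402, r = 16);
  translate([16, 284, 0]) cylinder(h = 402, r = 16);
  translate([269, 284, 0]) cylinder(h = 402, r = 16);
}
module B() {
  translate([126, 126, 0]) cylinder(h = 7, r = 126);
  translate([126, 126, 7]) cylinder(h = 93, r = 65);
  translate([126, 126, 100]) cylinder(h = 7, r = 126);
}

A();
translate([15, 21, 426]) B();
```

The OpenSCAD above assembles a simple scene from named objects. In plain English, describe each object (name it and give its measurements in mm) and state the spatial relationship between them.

A is a four-legged stool. The seat is 285×300 mm, 24 mm thick, top at z = 426 mm. It stands on four round legs, each 32 mm in diameter, from z = 0 to the seat underside, each leg's axis is inset half a diameter from the nearest pair of seat edges (so the leg's bounding box is flush with the corner).

B is a spool: two coaxial disc flanges of radius 126 mm and thickness 7 mm, joined by a core cylinder of radius 65 mm and height 93 mm. The lower flange rests on z = 0 and the three cylinders share a vertical axis.

The spool is on top of the stool.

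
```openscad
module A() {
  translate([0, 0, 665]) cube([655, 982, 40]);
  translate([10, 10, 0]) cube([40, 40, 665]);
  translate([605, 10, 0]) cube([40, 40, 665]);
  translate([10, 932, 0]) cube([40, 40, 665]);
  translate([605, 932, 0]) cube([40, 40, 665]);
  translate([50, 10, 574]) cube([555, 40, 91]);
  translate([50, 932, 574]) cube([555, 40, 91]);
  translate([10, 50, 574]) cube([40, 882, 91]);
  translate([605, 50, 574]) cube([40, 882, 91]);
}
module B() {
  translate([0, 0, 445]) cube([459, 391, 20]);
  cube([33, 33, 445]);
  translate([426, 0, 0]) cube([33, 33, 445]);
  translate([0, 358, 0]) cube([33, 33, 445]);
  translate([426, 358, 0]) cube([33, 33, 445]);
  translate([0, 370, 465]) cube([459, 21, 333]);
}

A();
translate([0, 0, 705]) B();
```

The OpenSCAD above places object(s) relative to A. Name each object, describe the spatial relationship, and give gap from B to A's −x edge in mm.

The chair's min-x is at 0; the table's min-x is 0; gap = 0 mm.

A is a table. B is a chair. The chair is on top of the table. The gap from the chair to the table's −x edge is 0 mm.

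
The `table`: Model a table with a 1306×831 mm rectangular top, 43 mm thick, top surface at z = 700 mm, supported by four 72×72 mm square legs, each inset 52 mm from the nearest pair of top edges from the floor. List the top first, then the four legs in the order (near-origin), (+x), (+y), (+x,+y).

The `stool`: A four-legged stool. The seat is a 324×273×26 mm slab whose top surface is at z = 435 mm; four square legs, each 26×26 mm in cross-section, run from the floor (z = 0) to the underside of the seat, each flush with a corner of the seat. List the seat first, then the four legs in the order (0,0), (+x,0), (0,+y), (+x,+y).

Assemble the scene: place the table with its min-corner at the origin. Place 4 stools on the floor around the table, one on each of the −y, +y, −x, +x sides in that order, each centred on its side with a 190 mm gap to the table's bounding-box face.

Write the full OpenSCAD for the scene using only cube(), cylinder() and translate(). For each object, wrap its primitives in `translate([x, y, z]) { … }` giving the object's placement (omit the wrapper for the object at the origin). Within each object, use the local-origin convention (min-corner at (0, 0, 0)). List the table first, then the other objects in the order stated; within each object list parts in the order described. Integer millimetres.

translate([0, 0, 657]) cube([1306, 831, 43]);
translate([52, 52, 0]) cube([72, 72, 657]);
translate([1182, 52, 0]) cube([72, 72, 657]);
translate([52, 707, 0]) cube([72, 72, 657]);
translate([1182, 707, 0]) cube([72, 72, 657]);
translate([491, -463, 0]) {
  translate([0, 0, 409]) cube([324, 273, 26]);
  cube([26, 26, 409]);
  translate([298, 0, 0]) cube([26, 26, 409]);
  translate([0, 247, 0]) cube([26, 26, 409]);
  translate([298, 247, 0]) cube([26, 26, 409]);
}
translate([491, 1021, 0]) {
  translate([0, 0, 409]) cube([324, 273, 26]);
  cube([26, 26, 409]);
  translate([298, 0, 0]) cube([26, 26, 409]);
  translate([0, 247, 0]) cube([26, 26, 409]);
  translate([298, 247, 0]) cube([26, 26, 409]);
}
translate([-514, 279, 0]) {
  translate([0, 0, 409]) cube([324, 273, 26]);
  cube([26, 26, 409]);
  translate([298, 0, 0]) cube([26, 26, 409]);
  translate([0, 247, 0]) cube([26, 26, 409]);
  translate([298, 247, 0]) cube([26, 26, 409]);
}
translate([1496, 279, 0]) {
  translate([0, 0, 409]) cube([324, 273, 26]);
  cube([26, 26, 409]);
  translate([298, 0, 0]) cube([26, 26, 409]);
  translate([0, 247, 0]) cube([26, 26, 409]);
  translate([298, 247, 0]) cube([26, 26, 409]);
}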